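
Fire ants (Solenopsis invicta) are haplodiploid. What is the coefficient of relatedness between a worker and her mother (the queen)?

One meiotic link between diploid queen and diploid daughter: r = 1/2.

0.5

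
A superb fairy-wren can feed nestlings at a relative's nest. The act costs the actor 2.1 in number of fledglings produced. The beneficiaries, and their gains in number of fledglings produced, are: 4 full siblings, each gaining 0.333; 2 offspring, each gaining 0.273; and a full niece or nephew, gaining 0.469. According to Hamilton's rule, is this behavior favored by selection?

Hamilton's rule: the trait is favored when the sum of r·B over every recipient exceeds the actor's cost C.
r to a full sibling = 1/2 (full sibs share both parents — two paths of length 2: r = 2·(1/2)^2 = 1/2).
r to an offspring = 1/2 (one parent–offspring link: r = (1/2)^1 = 1/2).
r to a full niece or nephew = 1/4 (full aunt/uncle↔niece/nephew: two paths of length 3 through the shared grandparent pair: r = 2·(1/2)^3 = 1/4).
Summing one r·B term per recipient: 4·0.5·0.333 + 2·0.5·0.273 + 1·0.25·0.469 = 1.05625.
1.05625 < 2.1: the indirect benefit is less than the cost.

No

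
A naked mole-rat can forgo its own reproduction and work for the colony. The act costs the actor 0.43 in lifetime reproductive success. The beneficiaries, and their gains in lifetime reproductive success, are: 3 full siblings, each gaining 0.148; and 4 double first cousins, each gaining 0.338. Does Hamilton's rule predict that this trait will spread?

Yes

Hamilton's rule: the trait is favored when the sum of r·B over every recipient exceeds the actor's cost C.
r to a full sibling = 1/2 (full sibs share both parents — two paths of length 2: r = 2·(1/2)^2 = 1/2).
r to a double first cousin = 1/4 (double first cousins share both grandparent pairs — four paths of length 4: r = 4·(1/2)^4 = 1/4).
Summing one r·B term per recipient: 3·0.5·0.148 + 4·0.25·0.338 = 0.56.
0.56 > 0.43: the indirect benefit exceeds the cost.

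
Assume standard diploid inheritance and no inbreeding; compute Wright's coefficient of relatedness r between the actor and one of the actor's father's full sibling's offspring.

Each parent–offspring link contributes a factor of 1/2, and independent paths through distinct common ancestors add.
First cousins share one grandparent pair — two paths of length 4: r = 2·(1/2)^4 = 1/8.

0.125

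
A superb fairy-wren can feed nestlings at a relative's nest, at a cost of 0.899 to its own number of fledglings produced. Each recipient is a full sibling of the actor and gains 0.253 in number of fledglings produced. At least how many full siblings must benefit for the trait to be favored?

8

r to a full sibling = 0.5 (full sibs share both parents — two paths of length 2: r = 2·(1/2)^2 = 1/2).
Hamilton's rule: n·r·B > C  ⇒  n > C/(r·B) = 0.899/(0.5·0.253) = 7.107.
The smallest integer exceeding 7.107 is 8.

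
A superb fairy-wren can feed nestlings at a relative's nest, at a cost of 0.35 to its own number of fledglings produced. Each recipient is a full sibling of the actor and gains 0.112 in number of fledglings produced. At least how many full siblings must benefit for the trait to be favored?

7

r to a full sibling = 0.5 (full sibs share both parents — two paths of length 2: r = 2·(1/2)^2 = 1/2).
Hamilton's rule: n·r·B > C  ⇒  n > C/(r·B) = 0.35/(0.5·0.112) = 6.25.
The smallest integer exceeding 6.25 is 7.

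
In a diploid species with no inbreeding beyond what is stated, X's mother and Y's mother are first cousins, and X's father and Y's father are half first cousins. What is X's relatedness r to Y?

0.046875

Independent pedigree routes through distinct common ancestors add.
X and Y are related in two ways: second cousins through their mothers (r = 1/32) and half second cousins through their fathers (r = 1/64).
r = 1/32 + 1/64 = 3/64 = 0.046875.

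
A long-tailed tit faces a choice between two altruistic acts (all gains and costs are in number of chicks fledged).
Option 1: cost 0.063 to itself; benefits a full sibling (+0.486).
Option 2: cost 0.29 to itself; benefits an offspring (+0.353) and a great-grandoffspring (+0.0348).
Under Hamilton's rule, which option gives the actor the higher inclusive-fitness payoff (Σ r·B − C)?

Option 1

Option 1: r to a full sibling = 0.5.
Option 1: Σ r·B − C = (1·0.5·0.486) − 0.063 = 0.18.
Option 2: r to an offspring = 0.5.
Option 2: r to a great-grandoffspring = 0.125.
Option 2: Σ r·B − C = (1·0.5·0.353 + 1·0.125·0.0348) − 0.29 = -0.10915.
Option 1 has the higher net inclusive-fitness payoff.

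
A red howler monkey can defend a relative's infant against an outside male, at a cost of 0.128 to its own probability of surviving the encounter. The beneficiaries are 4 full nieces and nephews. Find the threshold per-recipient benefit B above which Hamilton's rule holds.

0.128

r to a full niece or nephew = 1/4 (full aunt/uncle↔niece/nephew: two paths of length 3 through the shared grandparent pair: r = 2·(1/2)^3 = 1/4).
Hamilton's rule with n recipients of equal r: n·r·B > C, so B > C/(n·r) = 0.128/(4·0.25) = 0.128.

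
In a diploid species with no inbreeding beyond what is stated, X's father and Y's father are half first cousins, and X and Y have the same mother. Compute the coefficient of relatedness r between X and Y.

0.265625

Independent pedigree routes through distinct common ancestors add.
X and Y are related in two ways: half second cousins through their fathers (r = 1/64) and half-sibs through their shared mother (r = 1/4).
r = 1/64 + 1/4 = 17/64 = 0.265625.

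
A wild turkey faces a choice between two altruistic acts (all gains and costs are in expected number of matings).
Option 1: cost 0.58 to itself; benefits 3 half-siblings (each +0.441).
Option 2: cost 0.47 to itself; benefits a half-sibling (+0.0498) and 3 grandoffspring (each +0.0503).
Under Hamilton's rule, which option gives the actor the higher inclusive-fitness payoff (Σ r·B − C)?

Option 1

Option 1: r to a half-sibling = 0.25.
Option 1: Σ r·B − C = (3·0.25·0.441) − 0.58 = -0.24925.
Option 2: r to a half-sibling = 0.25.
Option 2: r to a grandoffspring = 0.25.
Option 2: Σ r·B − C = (1·0.25·0.0498 + 3·0.25·0.0503) − 0.47 = -0.419825.
Option 1 has the higher net inclusive-fitness payoff.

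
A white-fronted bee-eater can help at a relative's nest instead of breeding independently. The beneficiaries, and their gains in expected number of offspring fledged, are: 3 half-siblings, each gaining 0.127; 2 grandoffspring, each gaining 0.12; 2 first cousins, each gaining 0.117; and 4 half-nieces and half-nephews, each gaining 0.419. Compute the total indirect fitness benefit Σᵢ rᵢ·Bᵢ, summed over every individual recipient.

r to a half-sibling = 0.25 (half-sibs share one parent — one path of length 2: r = (1/2)^2 = 1/4).
r to a grandoffspring = 1/4 (two parent–offspring links: r = (1/2)^2 = 1/4).
r to a first cousin = 0.125 (first cousins share one grandparent pair — two paths of length 4: r = 2·(1/2)^4 = 1/8).
r to a half-niece or half-nephew = 0.125 (half-aunt/uncle↔niece/nephew: one path of length 3: r = (1/2)^3 = 1/8).
Summing one r·B term per recipient: 3·0.25·0.127 + 2·0.25·0.12 + 2·0.125·0.117 + 4·0.125·0.419 = 0.394.

0.394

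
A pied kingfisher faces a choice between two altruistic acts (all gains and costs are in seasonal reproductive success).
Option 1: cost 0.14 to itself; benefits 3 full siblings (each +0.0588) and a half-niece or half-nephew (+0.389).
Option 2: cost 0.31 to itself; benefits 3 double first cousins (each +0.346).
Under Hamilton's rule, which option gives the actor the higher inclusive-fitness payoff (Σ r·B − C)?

Option 1

Option 1: r to a full sibling = 0.5.
Option 1: r to a half-niece or half-nephew = 0.125.
Option 1: Σ r·B − C = (3·0.5·0.0588 + 1·0.125·0.389) − 0.14 = -0.003175.
Option 2: r to a double first cousin = 0.25.
Option 2: Σ r·B − C = (3·0.25·0.346) − 0.31 = -0.0505.
Option 1 has the higher net inclusive-fitness payoff.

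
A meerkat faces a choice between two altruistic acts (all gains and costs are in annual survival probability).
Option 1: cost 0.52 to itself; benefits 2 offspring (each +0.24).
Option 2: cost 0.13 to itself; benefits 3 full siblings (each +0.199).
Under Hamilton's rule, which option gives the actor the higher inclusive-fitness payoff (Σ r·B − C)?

Option 2

Option 1: r to an offspring = 0.5.
Option 1: Σ r·B − C = (2·0.5·0.24) − 0.52 = -0.28.
Option 2: r to a full sibling = 0.5.
Option 2: Σ r·B − C = (3·0.5·0.199) − 0.13 = 0.1685.
Option 2 has the higher net inclusive-fitness payoff.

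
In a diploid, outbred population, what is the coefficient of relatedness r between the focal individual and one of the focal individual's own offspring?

0.5

Each parent–offspring link contributes a factor of 1/2, and independent paths through distinct common ancestors add.
One parent–offspring link: r = (1/2)^1 = 1/2.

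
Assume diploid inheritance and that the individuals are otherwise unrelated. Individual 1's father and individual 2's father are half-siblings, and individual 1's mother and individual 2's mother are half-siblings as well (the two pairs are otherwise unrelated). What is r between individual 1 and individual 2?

Relatedness sums over independent paths through distinct common ancestors.
Individual 1 and individual 2 are related in two ways: half first cousins through their fathers (r = 1/16) and half first cousins through their mothers (r = 1/16).
r = 1/16 + 1/16 = 1/8 = 0.125.

0.125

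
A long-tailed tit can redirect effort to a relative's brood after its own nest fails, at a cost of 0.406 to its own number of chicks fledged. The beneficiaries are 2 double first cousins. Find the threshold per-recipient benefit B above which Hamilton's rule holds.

r to a double first cousin = 0.25 (double first cousins share both grandparent pairs — four paths of length 4: r = 4·(1/2)^4 = 1/4).
Hamilton's rule with n recipients of equal r: n·r·B > C, so B > C/(n·r) = 0.406/(2·0.25) = 0.812.

0.812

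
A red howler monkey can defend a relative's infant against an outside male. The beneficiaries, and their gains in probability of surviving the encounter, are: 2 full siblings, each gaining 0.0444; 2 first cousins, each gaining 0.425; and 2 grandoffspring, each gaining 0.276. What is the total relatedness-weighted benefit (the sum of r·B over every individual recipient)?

0.28865

r to a full sibling = 1/2 (full sibs share both parents — two paths of length 2: r = 2·(1/2)^2 = 1/2).
r to a first cousin = 0.125 (first cousins share one grandparent pair — two paths of length 4: r = 2·(1/2)^4 = 1/8).
r to a grandoffspring = 0.25 (two parent–offspring links: r = (1/2)^2 = 1/4).
Summing one r·B term per recipient: 2·0.5·0.0444 + 2·0.125·0.425 + 2·0.25·0.276 = 0.28865.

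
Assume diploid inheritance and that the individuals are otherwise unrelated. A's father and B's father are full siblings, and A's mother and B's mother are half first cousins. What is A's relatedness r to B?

With two independent routes of shared ancestry, r is the sum of the two contributions.
A and B are related in two ways: first cousins through their fathers (r = 1/8) and half second cousins through their mothers (r = 1/64).
r = 1/8 + 1/64 = 9/64 = 0.140625.

0.140625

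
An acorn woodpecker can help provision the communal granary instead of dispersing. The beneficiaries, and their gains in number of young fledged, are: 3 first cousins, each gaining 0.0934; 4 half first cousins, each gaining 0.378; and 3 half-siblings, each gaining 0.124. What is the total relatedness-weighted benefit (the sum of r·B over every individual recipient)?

0.222525

r to a first cousin = 1/8 (first cousins share one grandparent pair — two paths of length 4: r = 2·(1/2)^4 = 1/8).
r to a half first cousin = 1/16 (half first cousins share one grandparent — one path of length 4: r = (1/2)^4 = 1/16).
r to a half-sibling = 0.25 (half-sibs share one parent — one path of length 2: r = (1/2)^2 = 1/4).
Summing one r·B term per recipient: 3·0.125·0.0934 + 4·0.0625·0.378 + 3·0.25·0.124 = 0.222525.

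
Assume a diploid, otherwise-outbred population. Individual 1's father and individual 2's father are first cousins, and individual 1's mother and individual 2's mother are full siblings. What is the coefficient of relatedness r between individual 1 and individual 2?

0.15625

With two independent routes of shared ancestry, r is the sum of the two contributions.
Individual 1 and individual 2 are related in two ways: second cousins through their fathers (r = 1/32) and first cousins through their mothers (r = 1/8).
r = 1/32 + 1/8 = 0.15625.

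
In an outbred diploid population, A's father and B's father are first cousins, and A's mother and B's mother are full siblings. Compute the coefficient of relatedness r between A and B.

0.15625

Independent pedigree routes through distinct common ancestors add.
A and B are related in two ways: second cousins through their fathers (r = 1/32) and first cousins through their mothers (r = 1/8).
r = 1/32 + 1/8 = 0.15625.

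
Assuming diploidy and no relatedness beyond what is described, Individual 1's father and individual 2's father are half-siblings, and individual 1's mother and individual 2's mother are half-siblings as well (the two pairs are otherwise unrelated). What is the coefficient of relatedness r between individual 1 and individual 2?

Wright's path rule: contributions from independent ancestry routes add.
Individual 1 and individual 2 are related in two ways: half first cousins through their fathers (r = 1/16) and half first cousins through their mothers (r = 1/16).
r = 1/16 + 1/16 = 1/8 = 0.125.

0.125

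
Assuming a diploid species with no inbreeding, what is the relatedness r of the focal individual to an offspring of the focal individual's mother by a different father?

0.25

Each parent–offspring link contributes a factor of 1/2, and independent paths through distinct common ancestors add.
Half-sibs share one parent — one path of length 2: r = (1/2)^2 = 1/4.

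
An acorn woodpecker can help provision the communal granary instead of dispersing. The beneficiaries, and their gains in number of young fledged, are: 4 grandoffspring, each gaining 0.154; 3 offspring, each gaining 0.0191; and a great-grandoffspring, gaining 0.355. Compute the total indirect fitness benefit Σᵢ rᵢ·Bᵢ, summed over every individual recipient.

r to a grandoffspring = 0.25 (two parent–offspring links: r = (1/2)^2 = 1/4).
r to an offspring = 1/2 (one parent–offspring link: r = (1/2)^1 = 1/2).
r to a great-grandoffspring = 0.125 (three parent–offspring links: r = (1/2)^3 = 1/8).
Summing one r·B term per recipient: 4·0.25·0.154 + 3·0.5·0.0191 + 1·0.125·0.355 = 0.227025.

0.227025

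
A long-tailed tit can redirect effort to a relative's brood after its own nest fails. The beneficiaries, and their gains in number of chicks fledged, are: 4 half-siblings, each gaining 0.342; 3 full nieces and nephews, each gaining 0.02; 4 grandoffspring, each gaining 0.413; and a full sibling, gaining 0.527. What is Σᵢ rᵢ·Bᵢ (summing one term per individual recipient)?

r to a half-sibling = 1/4 (half-sibs share one parent — one path of length 2: r = (1/2)^2 = 1/4).
r to a full niece or nephew = 1/4 (full aunt/uncle↔niece/nephew: two paths of length 3 through the shared grandparent pair: r = 2·(1/2)^3 = 1/4).
r to a grandoffspring = 1/4 (two parent–offspring links: r = (1/2)^2 = 1/4).
r to a full sibling = 0.5 (full sibs share both parents — two paths of length 2: r = 2·(1/2)^2 = 1/2).
Summing one r·B term per recipient: 4·0.25·0.342 + 3·0.25·0.02 + 4·0.25·0.413 + 1·0.5·0.527 = 1.0335.

1.0335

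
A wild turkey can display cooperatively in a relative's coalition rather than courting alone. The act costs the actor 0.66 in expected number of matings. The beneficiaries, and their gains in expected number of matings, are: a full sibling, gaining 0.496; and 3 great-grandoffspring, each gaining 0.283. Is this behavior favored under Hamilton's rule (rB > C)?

No

Hamilton's rule: the trait is favored when the sum of r·B over every recipient exceeds the actor's cost C.
r to a full sibling = 1/2 (full sibs share both parents — two paths of length 2: r = 2·(1/2)^2 = 1/2).
r to a great-grandoffspring = 0.125 (three parent–offspring links: r = (1/2)^3 = 1/8).
Summing one r·B term per recipient: 1·0.5·0.496 + 3·0.125·0.283 = 0.354125.
0.354125 < 0.66: the indirect benefit is less than the cost.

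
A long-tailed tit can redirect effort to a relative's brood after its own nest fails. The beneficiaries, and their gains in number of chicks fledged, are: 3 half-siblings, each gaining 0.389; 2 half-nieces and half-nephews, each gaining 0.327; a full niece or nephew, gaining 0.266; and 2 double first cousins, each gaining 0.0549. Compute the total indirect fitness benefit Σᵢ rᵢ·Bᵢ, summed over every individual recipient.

0.46745

r to a half-sibling = 0.25 (half-sibs share one parent — one path of length 2: r = (1/2)^2 = 1/4).
r to a half-niece or half-nephew = 1/8 (half-aunt/uncle↔niece/nephew: one path of length 3: r = (1/2)^3 = 1/8).
r to a full niece or nephew = 0.25 (full aunt/uncle↔niece/nephew: two paths of length 3 through the shared grandparent pair: r = 2·(1/2)^3 = 1/4).
r to a double first cousin = 0.25 (double first cousins share both grandparent pairs — four paths of length 4: r = 4·(1/2)^4 = 1/4).
Summing one r·B term per recipient: 3·0.25·0.389 + 2·0.125·0.327 + 1·0.25·0.266 + 2·0.25·0.0549 = 0.46745.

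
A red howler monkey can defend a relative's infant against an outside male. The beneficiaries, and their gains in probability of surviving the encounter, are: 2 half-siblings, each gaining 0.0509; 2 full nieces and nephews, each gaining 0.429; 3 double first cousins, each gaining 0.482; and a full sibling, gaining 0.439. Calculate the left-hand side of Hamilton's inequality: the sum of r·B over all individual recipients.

r to a half-sibling = 0.25 (half-sibs share one parent — one path of length 2: r = (1/2)^2 = 1/4).
r to a full niece or nephew = 0.25 (full aunt/uncle↔niece/nephew: two paths of length 3 through the shared grandparent pair: r = 2·(1/2)^3 = 1/4).
r to a double first cousin = 0.25 (double first cousins share both grandparent pairs — four paths of length 4: r = 4·(1/2)^4 = 1/4).
r to a full sibling = 0.5 (full sibs share both parents — two paths of length 2: r = 2·(1/2)^2 = 1/2).
Summing one r·B term per recipient: 2·0.25·0.0509 + 2·0.25·0.429 + 3·0.25·0.482 + 1·0.5·0.439 = 0.82095.

0.82095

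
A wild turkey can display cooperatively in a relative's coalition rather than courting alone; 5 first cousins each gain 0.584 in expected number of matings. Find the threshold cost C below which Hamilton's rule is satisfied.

r to a first cousin = 0.125 (first cousins share one grandparent pair — two paths of length 4: r = 2·(1/2)^4 = 1/8).
Hamilton's rule: n·r·B > C, so the trait is favored while C < n·r·B = 5·0.125·0.584 = 0.365.

0.365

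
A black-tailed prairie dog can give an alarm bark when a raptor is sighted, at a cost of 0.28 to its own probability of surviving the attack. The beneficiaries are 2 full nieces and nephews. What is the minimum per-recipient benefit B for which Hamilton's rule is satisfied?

0.56

r to a full niece or nephew = 0.25 (full aunt/uncle↔niece/nephew: two paths of length 3 through the shared grandparent pair: r = 2·(1/2)^3 = 1/4).
Hamilton's rule with n recipients of equal r: n·r·B > C, so B > C/(n·r) = 0.28/(2·0.25) = 0.56.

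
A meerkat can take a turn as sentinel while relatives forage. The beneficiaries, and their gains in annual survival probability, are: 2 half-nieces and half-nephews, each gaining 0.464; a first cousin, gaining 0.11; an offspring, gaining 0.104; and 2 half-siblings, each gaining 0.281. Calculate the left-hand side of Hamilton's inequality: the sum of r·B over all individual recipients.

0.32225

r to a half-niece or half-nephew = 0.125 (half-aunt/uncle↔niece/nephew: one path of length 3: r = (1/2)^3 = 1/8).
r to a first cousin = 0.125 (first cousins share one grandparent pair — two paths of length 4: r = 2·(1/2)^4 = 1/8).
r to an offspring = 1/2 (one parent–offspring link: r = (1/2)^1 = 1/2).
r to a half-sibling = 0.25 (half-sibs share one parent — one path of length 2: r = (1/2)^2 = 1/4).
Summing one r·B term per recipient: 2·0.125·0.464 + 1·0.125·0.11 + 1·0.5·0.104 + 2·0.25·0.281 = 0.32225.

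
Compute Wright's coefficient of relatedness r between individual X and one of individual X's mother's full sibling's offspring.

0.125

Each parent–offspring link contributes a factor of 1/2, and independent paths through distinct common ancestors add.
First cousins share one grandparent pair — two paths of length 4: r = 2·(1/2)^4 = 1/8.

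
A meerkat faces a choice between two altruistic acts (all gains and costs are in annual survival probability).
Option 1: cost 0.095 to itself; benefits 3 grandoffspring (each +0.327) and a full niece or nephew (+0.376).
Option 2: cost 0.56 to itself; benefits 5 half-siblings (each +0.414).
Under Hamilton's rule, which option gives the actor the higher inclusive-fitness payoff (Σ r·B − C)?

Option 1

Option 1: r to a grandoffspring = 0.25.
Option 1: r to a full niece or nephew = 0.25.
Option 1: Σ r·B − C = (3·0.25·0.327 + 1·0.25·0.376) − 0.095 = 0.24425.
Option 2: r to a half-sibling = 0.25.
Option 2: Σ r·B − C = (5·0.25·0.414) − 0.56 = -0.0425.
Option 1 has the higher net inclusive-fitness payoff.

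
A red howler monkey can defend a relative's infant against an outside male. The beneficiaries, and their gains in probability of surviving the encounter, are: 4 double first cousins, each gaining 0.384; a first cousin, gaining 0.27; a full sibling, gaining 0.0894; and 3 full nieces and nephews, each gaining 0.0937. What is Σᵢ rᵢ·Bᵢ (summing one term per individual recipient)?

0.532725

r to a double first cousin = 0.25 (double first cousins share both grandparent pairs — four paths of length 4: r = 4·(1/2)^4 = 1/4).
r to a first cousin = 0.125 (first cousins share one grandparent pair — two paths of length 4: r = 2·(1/2)^4 = 1/8).
r to a full sibling = 0.5 (full sibs share both parents — two paths of length 2: r = 2·(1/2)^2 = 1/2).
r to a full niece or nephew = 0.25 (full aunt/uncle↔niece/nephew: two paths of length 3 through the shared grandparent pair: r = 2·(1/2)^3 = 1/4).
Summing one r·B term per recipient: 4·0.25·0.384 + 1·0.125·0.27 + 1·0.5·0.0894 + 3·0.25·0.0937 = 0.532725.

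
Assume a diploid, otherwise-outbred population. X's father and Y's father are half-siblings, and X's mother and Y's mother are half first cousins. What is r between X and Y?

Independent pedigree routes through distinct common ancestors add.
X and Y are related in two ways: half first cousins through their fathers (r = 1/16) and half second cousins through their mothers (r = 1/64).
r = 1/16 + 1/64 = 0.078125.

0.078125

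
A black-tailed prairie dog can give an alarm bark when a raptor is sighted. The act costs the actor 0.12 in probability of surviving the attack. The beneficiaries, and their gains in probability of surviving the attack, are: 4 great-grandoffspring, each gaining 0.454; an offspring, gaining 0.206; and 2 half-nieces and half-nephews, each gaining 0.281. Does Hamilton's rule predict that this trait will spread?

Hamilton's rule: the trait is favored when the sum of r·B over every recipient exceeds the actor's cost C.
r to a great-grandoffspring = 1/8 (three parent–offspring links: r = (1/2)^3 = 1/8).
r to an offspring = 0.5 (one parent–offspring link: r = (1/2)^1 = 1/2).
r to a half-niece or half-nephew = 0.125 (half-aunt/uncle↔niece/nephew: one path of length 3: r = (1/2)^3 = 1/8).
Summing one r·B term per recipient: 4·0.125·0.454 + 1·0.5·0.206 + 2·0.125·0.281 = 0.40025.
0.40025 > 0.12: the indirect benefit exceeds the cost.

Yes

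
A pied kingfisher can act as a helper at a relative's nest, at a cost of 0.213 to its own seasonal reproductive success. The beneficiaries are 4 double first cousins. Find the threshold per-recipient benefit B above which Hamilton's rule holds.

0.213

r to a double first cousin = 0.25 (double first cousins share both grandparent pairs — four paths of length 4: r = 4·(1/2)^4 = 1/4).
Hamilton's rule with n recipients of equal r: n·r·B > C, so B > C/(n·r) = 0.213/(4·0.25) = 0.213.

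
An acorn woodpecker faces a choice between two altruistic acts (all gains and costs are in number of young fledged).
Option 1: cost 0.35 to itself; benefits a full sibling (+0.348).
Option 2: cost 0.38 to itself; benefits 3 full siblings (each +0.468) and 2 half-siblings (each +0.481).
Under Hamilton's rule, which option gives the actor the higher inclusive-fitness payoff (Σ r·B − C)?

Option 1: r to a full sibling = 0.5.
Option 1: Σ r·B − C = (1·0.5·0.348) − 0.35 = -0.176.
Option 2: r to a full sibling = 0.5.
Option 2: r to a half-sibling = 0.25.
Option 2: Σ r·B − C = (3·0.5·0.468 + 2·0.25·0.481) − 0.38 = 0.5625.
Option 2 has the higher net inclusive-fitness payoff.

Option 2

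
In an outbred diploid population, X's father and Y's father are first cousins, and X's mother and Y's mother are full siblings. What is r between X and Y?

Relatedness sums over independent paths through distinct common ancestors.
X and Y are related in two ways: second cousins through their fathers (r = 1/32) and first cousins through their mothers (r = 1/8).
r = 1/32 + 1/8 = 0.15625.

0.15625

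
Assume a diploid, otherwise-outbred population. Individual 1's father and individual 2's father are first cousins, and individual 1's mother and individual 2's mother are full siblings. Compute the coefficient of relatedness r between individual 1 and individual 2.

0.15625

Independent pedigree routes through distinct common ancestors add.
Individual 1 and individual 2 are related in two ways: second cousins through their fathers (r = 1/32) and first cousins through their mothers (r = 1/8).
r = 1/32 + 1/8 = 5/32 = 0.15625.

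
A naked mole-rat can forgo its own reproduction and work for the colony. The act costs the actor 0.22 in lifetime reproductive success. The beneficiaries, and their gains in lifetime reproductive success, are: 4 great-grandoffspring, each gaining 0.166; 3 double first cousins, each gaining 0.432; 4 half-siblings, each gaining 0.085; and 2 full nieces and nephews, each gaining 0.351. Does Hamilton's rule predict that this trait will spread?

Hamilton's rule: the trait is favored when the sum of r·B over every recipient exceeds the actor's cost C.
r to a great-grandoffspring = 1/8 (three parent–offspring links: r = (1/2)^3 = 1/8).
r to a double first cousin = 0.25 (double first cousins share both grandparent pairs — four paths of length 4: r = 4·(1/2)^4 = 1/4).
r to a half-sibling = 1/4 (half-sibs share one parent — one path of length 2: r = (1/2)^2 = 1/4).
r to a full niece or nephew = 1/4 (full aunt/uncle↔niece/nephew: two paths of length 3 through the shared grandparent pair: r = 2·(1/2)^3 = 1/4).
Summing one r·B term per recipient: 4·0.125·0.166 + 3·0.25·0.432 + 4·0.25·0.085 + 2·0.25·0.351 = 0.6675.
0.6675 > 0.22: the indirect benefit exceeds the cost.

Yes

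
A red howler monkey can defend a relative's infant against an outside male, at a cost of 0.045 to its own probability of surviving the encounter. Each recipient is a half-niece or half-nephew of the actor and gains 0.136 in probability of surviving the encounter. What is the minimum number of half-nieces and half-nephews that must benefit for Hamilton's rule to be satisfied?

3

r to a half-niece or half-nephew = 0.125 (half-aunt/uncle↔niece/nephew: one path of length 3: r = (1/2)^3 = 1/8).
Hamilton's rule: n·r·B > C  ⇒  n > C/(r·B) = 0.045/(0.125·0.136) = 2.647.
The smallest integer exceeding 2.647 is 3.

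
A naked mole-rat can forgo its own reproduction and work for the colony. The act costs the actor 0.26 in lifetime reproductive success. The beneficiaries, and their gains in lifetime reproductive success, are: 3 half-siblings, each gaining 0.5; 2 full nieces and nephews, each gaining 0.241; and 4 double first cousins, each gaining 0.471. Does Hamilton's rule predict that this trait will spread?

Yes

Hamilton's rule: the trait is favored when the sum of r·B over every recipient exceeds the actor's cost C.
r to a half-sibling = 1/4 (half-sibs share one parent — one path of length 2: r = (1/2)^2 = 1/4).
r to a full niece or nephew = 0.25 (full aunt/uncle↔niece/nephew: two paths of length 3 through the shared grandparent pair: r = 2·(1/2)^3 = 1/4).
r to a double first cousin = 1/4 (double first cousins share both grandparent pairs — four paths of length 4: r = 4·(1/2)^4 = 1/4).
Summing one r·B term per recipient: 3·0.25·0.5 + 2·0.25·0.241 + 4·0.25·0.471 = 0.9665.
0.9665 > 0.26: the indirect benefit exceeds the cost.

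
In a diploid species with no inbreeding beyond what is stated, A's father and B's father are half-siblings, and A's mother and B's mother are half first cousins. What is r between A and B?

0.078125

Independent pedigree routes through distinct common ancestors add.
A and B are related in two ways: half first cousins through their fathers (r = 1/16) and half second cousins through their mothers (r = 1/64).
r = 1/16 + 1/64 = 5/64 = 0.078125.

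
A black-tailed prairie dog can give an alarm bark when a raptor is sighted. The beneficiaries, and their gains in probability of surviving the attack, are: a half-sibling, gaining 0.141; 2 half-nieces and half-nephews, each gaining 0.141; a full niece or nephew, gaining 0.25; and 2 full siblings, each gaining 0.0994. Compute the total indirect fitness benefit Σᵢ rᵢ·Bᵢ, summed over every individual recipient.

r to a half-sibling = 0.25 (half-sibs share one parent — one path of length 2: r = (1/2)^2 = 1/4).
r to a half-niece or half-nephew = 0.125 (half-aunt/uncle↔niece/nephew: one path of length 3: r = (1/2)^3 = 1/8).
r to a full niece or nephew = 1/4 (full aunt/uncle↔niece/nephew: two paths of length 3 through the shared grandparent pair: r = 2·(1/2)^3 = 1/4).
r to a full sibling = 1/2 (full sibs share both parents — two paths of length 2: r = 2·(1/2)^2 = 1/2).
Summing one r·B term per recipient: 1·0.25·0.141 + 2·0.125·0.141 + 1·0.25·0.25 + 2·0.5·0.0994 = 0.2324.

0.2324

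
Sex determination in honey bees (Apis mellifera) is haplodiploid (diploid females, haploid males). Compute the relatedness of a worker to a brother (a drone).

Her haploid brother carries none of their father's genes and a random half of their mother's genome; that half matches the maternal half of her own genome with probability 1/2: r = 1/2 · 1/2 = 1/4.

0.25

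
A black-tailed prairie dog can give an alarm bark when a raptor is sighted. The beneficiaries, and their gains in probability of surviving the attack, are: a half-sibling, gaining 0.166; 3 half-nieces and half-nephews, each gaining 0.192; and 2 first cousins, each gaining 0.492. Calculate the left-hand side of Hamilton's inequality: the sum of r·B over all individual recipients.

0.2365

r to a half-sibling = 0.25 (half-sibs share one parent — one path of length 2: r = (1/2)^2 = 1/4).
r to a half-niece or half-nephew = 0.125 (half-aunt/uncle↔niece/nephew: one path of length 3: r = (1/2)^3 = 1/8).
r to a first cousin = 0.125 (first cousins share one grandparent pair — two paths of length 4: r = 2·(1/2)^4 = 1/8).
Summing one r·B term per recipient: 1·0.25·0.166 + 3·0.125·0.192 + 2·0.125·0.492 = 0.2365.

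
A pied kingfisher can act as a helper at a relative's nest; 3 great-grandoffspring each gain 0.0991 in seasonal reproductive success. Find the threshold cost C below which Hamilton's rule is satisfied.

0.0371625

r to a great-grandoffspring = 0.125 (three parent–offspring links: r = (1/2)^3 = 1/8).
Hamilton's rule: n·r·B > C, so the trait is favored while C < n·r·B = 3·0.125·0.0991 = 0.0371625.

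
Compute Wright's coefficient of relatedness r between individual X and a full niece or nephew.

0.25

Each parent–offspring link contributes a factor of 1/2, and independent paths through distinct common ancestors add.
Full aunt/uncle↔niece/nephew: two paths of length 3 through the shared grandparent pair: r = 2·(1/2)^3 = 1/4.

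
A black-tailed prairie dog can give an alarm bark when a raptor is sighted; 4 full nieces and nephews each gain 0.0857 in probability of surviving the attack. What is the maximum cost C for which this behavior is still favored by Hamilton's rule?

r to a full niece or nephew = 1/4 (full aunt/uncle↔niece/nephew: two paths of length 3 through the shared grandparent pair: r = 2·(1/2)^3 = 1/4).
Hamilton's rule: n·r·B > C, so the trait is favored while C < n·r·B = 4·0.25·0.0857 = 0.0857.

0.0857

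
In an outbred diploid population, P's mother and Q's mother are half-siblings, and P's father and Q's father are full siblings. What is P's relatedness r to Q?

Independent pedigree routes through distinct common ancestors add.
P and Q are related in two ways: half first cousins through their mothers (r = 1/16) and first cousins through their fathers (r = 1/8).
r = 1/16 + 1/8 = 0.1875.

0.1875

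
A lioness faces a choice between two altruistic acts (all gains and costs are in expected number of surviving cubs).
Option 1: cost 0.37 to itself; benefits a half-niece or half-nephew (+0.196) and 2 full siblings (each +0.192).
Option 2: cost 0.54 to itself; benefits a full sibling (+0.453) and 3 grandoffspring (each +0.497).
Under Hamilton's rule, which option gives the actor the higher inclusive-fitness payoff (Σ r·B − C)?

Option 1: r to a half-niece or half-nephew = 0.125.
Option 1: r to a full sibling = 0.5.
Option 1: Σ r·B − C = (1·0.125·0.196 + 2·0.5·0.192) − 0.37 = -0.1535.
Option 2: r to a full sibling = 0.5.
Option 2: r to a grandoffspring = 0.25.
Option 2: Σ r·B − C = (1·0.5·0.453 + 3·0.25·0.497) − 0.54 = 0.05925.
Option 2 has the higher net inclusive-fitness payoff.

Option 2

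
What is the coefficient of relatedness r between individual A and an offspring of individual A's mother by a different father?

Each parent–offspring link contributes a factor of 1/2, and independent paths through distinct common ancestors add.
Half-sibs share one parent — one path of length 2: r = (1/2)^2 = 1/4.

0.25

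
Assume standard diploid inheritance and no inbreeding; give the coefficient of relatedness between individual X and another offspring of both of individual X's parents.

Each parent–offspring link contributes a factor of 1/2, and independent paths through distinct common ancestors add.
Full sibs share both parents — two paths of length 2: r = 2·(1/2)^2 = 1/2.

0.5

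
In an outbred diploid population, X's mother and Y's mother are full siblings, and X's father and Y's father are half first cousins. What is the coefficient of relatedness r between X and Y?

With two independent routes of shared ancestry, r is the sum of the two contributions.
X and Y are related in two ways: first cousins through their mothers (r = 1/8) and half second cousins through their fathers (r = 1/64).
r = 1/8 + 1/64 = 0.140625.

0.140625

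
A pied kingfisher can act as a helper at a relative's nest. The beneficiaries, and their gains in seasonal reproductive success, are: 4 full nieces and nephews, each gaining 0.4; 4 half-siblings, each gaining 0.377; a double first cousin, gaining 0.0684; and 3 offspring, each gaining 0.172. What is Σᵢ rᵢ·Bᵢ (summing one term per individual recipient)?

1.0521

r to a full niece or nephew = 0.25 (full aunt/uncle↔niece/nephew: two paths of length 3 through the shared grandparent pair: r = 2·(1/2)^3 = 1/4).
r to a half-sibling = 1/4 (half-sibs share one parent — one path of length 2: r = (1/2)^2 = 1/4).
r to a double first cousin = 0.25 (double first cousins share both grandparent pairs — four paths of length 4: r = 4·(1/2)^4 = 1/4).
r to an offspring = 0.5 (one parent–offspring link: r = (1/2)^1 = 1/2).
Summing one r·B term per recipient: 4·0.25·0.4 + 4·0.25·0.377 + 1·0.25·0.0684 + 3·0.5·0.172 = 1.0521.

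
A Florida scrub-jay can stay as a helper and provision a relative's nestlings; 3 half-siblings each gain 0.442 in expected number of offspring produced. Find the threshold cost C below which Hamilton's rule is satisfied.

0.3315

r to a half-sibling = 1/4 (half-sibs share one parent — one path of length 2: r = (1/2)^2 = 1/4).
Hamilton's rule: n·r·B > C, so the trait is favored while C < n·r·B = 3·0.25·0.442 = 0.3315.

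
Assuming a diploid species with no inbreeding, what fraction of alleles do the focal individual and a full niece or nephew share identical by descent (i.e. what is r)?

0.25

Each parent–offspring link contributes a factor of 1/2, and independent paths through distinct common ancestors add.
Full aunt/uncle↔niece/nephew: two paths of length 3 through the shared grandparent pair: r = 2·(1/2)^3 = 1/4.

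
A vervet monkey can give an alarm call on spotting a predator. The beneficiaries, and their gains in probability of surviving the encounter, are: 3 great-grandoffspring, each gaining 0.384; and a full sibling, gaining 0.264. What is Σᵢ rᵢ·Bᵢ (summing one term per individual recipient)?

r to a great-grandoffspring = 1/8 (three parent–offspring links: r = (1/2)^3 = 1/8).
r to a full sibling = 1/2 (full sibs share both parents — two paths of length 2: r = 2·(1/2)^2 = 1/2).
Summing one r·B term per recipient: 3·0.125·0.384 + 1·0.5·0.264 = 0.276.

0.276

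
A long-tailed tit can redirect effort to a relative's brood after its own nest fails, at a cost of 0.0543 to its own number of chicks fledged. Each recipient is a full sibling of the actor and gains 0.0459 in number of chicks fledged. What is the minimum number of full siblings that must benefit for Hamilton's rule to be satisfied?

3

r to a full sibling = 1/2 (full sibs share both parents — two paths of length 2: r = 2·(1/2)^2 = 1/2).
Hamilton's rule: n·r·B > C  ⇒  n > C/(r·B) = 0.0543/(0.5·0.0459) = 2.366.
The smallest integer exceeding 2.366 is 3.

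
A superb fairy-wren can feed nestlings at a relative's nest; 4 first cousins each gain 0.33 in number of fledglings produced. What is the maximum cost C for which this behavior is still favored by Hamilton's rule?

0.165

r to a first cousin = 1/8 (first cousins share one grandparent pair — two paths of length 4: r = 2·(1/2)^4 = 1/8).
Hamilton's rule: n·r·B > C, so the trait is favored while C < n·r·B = 4·0.125·0.33 = 0.165.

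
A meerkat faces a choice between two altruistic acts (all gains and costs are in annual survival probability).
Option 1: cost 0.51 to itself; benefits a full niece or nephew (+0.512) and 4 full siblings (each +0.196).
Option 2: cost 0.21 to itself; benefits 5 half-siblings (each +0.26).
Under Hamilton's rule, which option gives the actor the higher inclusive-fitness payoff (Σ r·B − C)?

Option 1: r to a full niece or nephew = 0.25.
Option 1: r to a full sibling = 0.5.
Option 1: Σ r·B − C = (1·0.25·0.512 + 4·0.5·0.196) − 0.51 = 0.01.
Option 2: r to a half-sibling = 0.25.
Option 2: Σ r·B − C = (5·0.25·0.26) − 0.21 = 0.115.
Option 2 has the higher net inclusive-fitness payoff.

Option 2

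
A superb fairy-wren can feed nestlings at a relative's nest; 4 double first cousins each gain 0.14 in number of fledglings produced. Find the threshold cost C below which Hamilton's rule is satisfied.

r to a double first cousin = 1/4 (double first cousins share both grandparent pairs — four paths of length 4: r = 4·(1/2)^4 = 1/4).
Hamilton's rule: n·r·B > C, so the trait is favored while C < n·r·B = 4·0.25·0.14 = 0.14.

0.14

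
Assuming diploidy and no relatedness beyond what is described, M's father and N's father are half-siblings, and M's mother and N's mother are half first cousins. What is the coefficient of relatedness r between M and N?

Wright's path rule: contributions from independent ancestry routes add.
M and N are related in two ways: half first cousins through their fathers (r = 1/16) and half second cousins through their mothers (r = 1/64).
r = 1/16 + 1/64 = 5/64 = 0.078125.

0.078125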